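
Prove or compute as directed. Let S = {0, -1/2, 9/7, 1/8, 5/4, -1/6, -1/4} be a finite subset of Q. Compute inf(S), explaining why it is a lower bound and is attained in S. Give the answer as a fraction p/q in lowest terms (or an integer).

S is finite, so inf(S) = min(S).
Sorted increasing:
-1/2, -1/4, -1/6, 0, 1/8, 5/4, 9/7
The extremum is -1/2.
For every x in S, x >= -1/2. And -1/2 is in S, so it is attained.
Therefore inf(S) = -1/2.

-1/2


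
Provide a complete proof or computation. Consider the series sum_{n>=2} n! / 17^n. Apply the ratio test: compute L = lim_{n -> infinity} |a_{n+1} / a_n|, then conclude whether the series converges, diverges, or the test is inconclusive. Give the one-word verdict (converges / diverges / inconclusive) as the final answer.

Let a_n denote the general term. Form the ratio a_{n+1}/a_n and simplify:
a_{n+1}/a_n = n/17 + 1/17
Take the limit as n -> infinity: L = infinity.
Since L = infinity > 1 (or L = infinity), the ratio test implies the series diverges.

diverges


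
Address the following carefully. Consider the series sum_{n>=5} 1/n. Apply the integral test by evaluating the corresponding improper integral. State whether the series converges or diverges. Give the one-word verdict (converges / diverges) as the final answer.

Let f(x) = 1/x. Then f is positive, continuous, and decreasing on [5, infinity), so the integral test applies.
Compute the improper integral int_{5}^infinity f(x) dx:
  antiderivative F(x) = log(x).
  As x -> infinity, log(x) -> infinity.
  So int = infinity - log(5) = infinity. By the integral test, the series diverges.

diverges


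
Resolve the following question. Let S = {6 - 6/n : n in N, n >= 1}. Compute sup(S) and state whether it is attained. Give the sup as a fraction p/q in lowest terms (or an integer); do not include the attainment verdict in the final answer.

Analysis:
- Values: 0, 3, 4, 9/2, ... strictly increasing.
- Minimum is 0 (n=1); inf = 0 (attained).
- 6 - 6/n -> 6 from below; sup = 6, not attained.
Conclusion: sup(S) = 6, not attained in S.

6


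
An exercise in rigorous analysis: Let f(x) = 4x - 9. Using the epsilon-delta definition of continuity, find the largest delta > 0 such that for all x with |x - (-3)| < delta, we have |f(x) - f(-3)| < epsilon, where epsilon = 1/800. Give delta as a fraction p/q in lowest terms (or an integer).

We compute f(-3) = 4*(-3) - 9 = -21.
|f(x) - f(-3)| = |4x - 9 - (-21)| = |4(x - (-3))| = 4|x - (-3)|.
We need 4|x - (-3)| < 1/800, i.e. |x - (-3)| < 1/800 / 4 = 1/3200.
So any delta <= 1/3200 works. Conversely, if delta > 1/3200, then x = -3 + 1/3200 satisfies |x - (-3)| = 1/3200 < delta but |f(x) - f(-3)| = 4 * 1/3200 = 1/800, which is not < 1/800; so no larger delta works.
Hence the largest such delta is 1/3200.

1/3200


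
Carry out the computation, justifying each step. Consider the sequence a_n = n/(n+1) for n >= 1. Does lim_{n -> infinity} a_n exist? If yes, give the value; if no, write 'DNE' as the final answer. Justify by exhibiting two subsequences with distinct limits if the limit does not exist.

Examine the behaviour of a_n along subsequences.
Even-n subsequence a_{2k} = (2k)/(2k+1) -> 1. Odd-n subsequence a_{2k+1} = (2k+1)/(2k+2) -> 1. Both tend to 1, which suggests the limit is 1; verify directly.
|a_n - 1| = |n - (n+1)| / (n+1) = 1/(n+1) < 1/n for every n >= 1.
Given epsilon > 0, choose a positive integer N > 1/epsilon. Then for all n >= N, |a_n - 1| < 1/n <= 1/N < epsilon.
So by the definition of the limit, lim a_n exists and equals 1.

1


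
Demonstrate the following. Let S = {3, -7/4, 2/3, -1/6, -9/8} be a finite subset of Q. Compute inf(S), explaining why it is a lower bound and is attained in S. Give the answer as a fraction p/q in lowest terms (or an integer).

S is finite, so inf(S) = min(S).
Sorted increasing:
-7/4, -9/8, -1/6, 2/3, 3
The extremum is -7/4.
For every x in S, x >= -7/4. And -7/4 is in S, so it is attained.
Therefore inf(S) = -7/4.

-7/4


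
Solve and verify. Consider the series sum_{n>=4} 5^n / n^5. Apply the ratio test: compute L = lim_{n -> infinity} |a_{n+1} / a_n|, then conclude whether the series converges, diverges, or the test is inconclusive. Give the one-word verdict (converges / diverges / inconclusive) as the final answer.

Let a_n denote the general term. Form the ratio a_{n+1}/a_n and simplify:
a_{n+1}/a_n = 5*n^5/(n + 1)^5
Take the limit as n -> infinity: L = 5.
Since L = 5 > 1 (or L = infinity), the ratio test implies the series diverges.

diverges


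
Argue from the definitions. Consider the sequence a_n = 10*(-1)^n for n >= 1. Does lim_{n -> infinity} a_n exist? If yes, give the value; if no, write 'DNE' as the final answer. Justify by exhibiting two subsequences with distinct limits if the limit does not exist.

Examine the behaviour of a_n along subsequences.
Even-n subsequence a_{2k} = 10 -> 10. Odd-n subsequence a_{2k+1} = -10 -> -10.
Since these two subsequential limits are 10 and -10, distinct, the full sequence cannot converge (a convergent sequence has all subsequences tending to the same limit). So lim a_n does not exist.

DNE


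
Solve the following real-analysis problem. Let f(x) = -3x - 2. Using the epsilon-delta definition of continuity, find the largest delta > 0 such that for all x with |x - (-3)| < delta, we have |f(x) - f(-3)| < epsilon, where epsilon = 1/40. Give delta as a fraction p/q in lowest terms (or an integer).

We compute f(-3) = -3*(-3) - 2 = 7.
|f(x) - f(-3)| = |-3x - 2 - (7)| = |-3(x - (-3))| = 3|x - (-3)|.
We need 3|x - (-3)| < 1/40, i.e. |x - (-3)| < 1/40 / 3 = 1/120.
So any delta <= 1/120 works. Conversely, if delta > 1/120, then x = -3 + 1/120 satisfies |x - (-3)| = 1/120 < delta but |f(x) - f(-3)| = 3 * 1/120 = 1/40, which is not < 1/40; so no larger delta works.
Hence the largest such delta is 1/120.

1/120


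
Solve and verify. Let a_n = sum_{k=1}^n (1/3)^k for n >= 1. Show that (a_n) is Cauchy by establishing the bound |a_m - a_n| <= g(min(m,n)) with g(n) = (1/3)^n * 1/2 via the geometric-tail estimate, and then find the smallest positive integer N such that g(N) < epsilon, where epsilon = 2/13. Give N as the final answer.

For m > n >= 1: |a_m - a_n| = sum_{k=n+1}^m (1/3)^k < sum_{k=n+1}^infinity (1/3)^k = (1/3)^(n+1) / (1 - 1/3) = (1/3)^n * (1/3) * (3/2) = (1/3)^n * 1/2.
So g(n) = (1/3)^n / 2. Since g(n) -> 0, (a_n) is Cauchy.
Now solve g(N) < 2/13: (1/3)^N / 2 < 2/13 <=> 3^N > 1 / (2 * 2/13) = 13/4.
Check powers of 3: 3^1 = 3 <= 13/4, 3^2 = 9 > 13/4.
So the smallest such N is 2. Check: g(2) = 1/(2 * 9) = 1/18 < 2/13.

2


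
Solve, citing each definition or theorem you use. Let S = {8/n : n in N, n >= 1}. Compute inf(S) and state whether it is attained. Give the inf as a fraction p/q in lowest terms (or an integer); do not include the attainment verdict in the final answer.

Analysis:
- Values: 8, 4, 8/3, 2, ... strictly decreasing.
- The maximum is 8 (n=1); sup = 8 (attained).
- The set is bounded below by 0; 8/n -> 0 so 0 is the greatest lower bound.
- 0 is not in the set, so inf = 0 is not attained.
Conclusion: inf(S) = 0, not attained in S.

0


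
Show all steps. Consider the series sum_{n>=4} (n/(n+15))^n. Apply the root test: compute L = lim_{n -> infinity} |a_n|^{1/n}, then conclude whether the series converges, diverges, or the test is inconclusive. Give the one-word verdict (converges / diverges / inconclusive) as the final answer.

Let a_n denote the general term. Form |a_n|^(1/n) and simplify:
|a_n|^(1/n) = n/(n + 15)
Take the limit as n -> infinity: L = 1.
Since L = 1, the root test is inconclusive. (In fact a_n = (n/(n+15))^n -> e^(-15) != 0, so the nth-term test shows divergence; but the root test itself gives no conclusion.)

inconclusive


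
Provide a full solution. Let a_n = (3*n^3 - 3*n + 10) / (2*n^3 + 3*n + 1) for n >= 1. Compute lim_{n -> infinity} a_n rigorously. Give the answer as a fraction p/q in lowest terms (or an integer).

Divide numerator and denominator by n^3, the highest power:
numerator / n^3 = 3 - 3/n^2 + 10/n^3
denominator / n^3 = 2 + 3/n^2 + n^(-3)
As n -> infinity, all terms of the form c/n^k (k >= 1) tend to 0.
So numerator / n^3 -> 3 and denominator / n^3 -> 2.
Therefore lim a_n = 3/2.

3/2


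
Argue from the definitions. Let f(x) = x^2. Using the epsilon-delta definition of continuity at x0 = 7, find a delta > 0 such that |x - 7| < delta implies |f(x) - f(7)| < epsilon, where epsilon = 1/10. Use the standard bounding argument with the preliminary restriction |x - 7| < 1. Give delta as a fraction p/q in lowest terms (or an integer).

Factor: |x^2 - (7)^2| = |x - 7| * |x + 7|.
Impose |x - 7| < 1 first. Then |x + 7| = |(x - 7) + 2*(7)| <= |x - 7| + 2*|7| < 1 + 14 = 15.
So |x^2 - (7)^2| < delta * 15.
We need delta * 15 <= 1/10, i.e. delta <= 1/10/15 = 1/150.
Since 1/150 < 1, this is tighter than 1; take delta = 1/150.
So delta = 1/150 works.

1/150


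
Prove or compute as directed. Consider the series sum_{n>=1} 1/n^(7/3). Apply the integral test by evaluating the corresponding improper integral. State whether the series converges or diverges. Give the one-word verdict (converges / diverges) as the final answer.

Let f(x) = x^(-7/3). Then f is positive, continuous, and decreasing on [1, infinity), so the integral test applies.
Compute the improper integral int_{1}^infinity f(x) dx:
  antiderivative F(x) = -3/(4*x^(4/3)).
  As x -> infinity, F(x) -> 0 (since p = 7/3 > 1).
  So int = F(infinity) - F(1) = 0 - (-3/4) = 3/4.
  Finite, so by the integral test, the series converges.

converges


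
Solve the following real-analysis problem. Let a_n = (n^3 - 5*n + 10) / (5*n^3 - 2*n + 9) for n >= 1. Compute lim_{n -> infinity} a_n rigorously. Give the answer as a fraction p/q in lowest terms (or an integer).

Divide numerator and denominator by n^3, the highest power:
numerator / n^3 = 1 - 5/n^2 + 10/n^3
denominator / n^3 = 5 - 2/n^2 + 9/n^3
As n -> infinity, all terms of the form c/n^k (k >= 1) tend to 0.
So numerator / n^3 -> 1 and denominator / n^3 -> 5.
Therefore lim a_n = 1/5.

1/5


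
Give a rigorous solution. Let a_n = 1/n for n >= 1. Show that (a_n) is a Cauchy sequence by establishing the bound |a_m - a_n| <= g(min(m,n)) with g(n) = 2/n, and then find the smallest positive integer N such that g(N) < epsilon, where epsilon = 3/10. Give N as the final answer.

For any m, n >= 1, by the triangle inequality:
|a_m - a_n| = |1/m - 1/n| <= 1/m + 1/n <= 2/min(m,n).
So g(n) = 2/n bounds the Cauchy difference. Since g(n) -> 0, (a_n) is Cauchy.
Now solve g(N) < 3/10: 2/N < 3/10 <=> N > 2 / (3/10) = 20/3.
The smallest integer strictly greater than 20/3 is N = 7.
Check: g(7) = 2/7 = 2/7 < 3/10; g(6) = 1/3 >= 3/10. So N = 7.

7


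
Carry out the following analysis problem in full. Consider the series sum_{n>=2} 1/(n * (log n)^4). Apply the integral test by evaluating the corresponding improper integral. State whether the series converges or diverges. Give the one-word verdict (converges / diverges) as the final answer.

Let f(x) = 1/(x*log(x)^4). Then f is positive, continuous, and decreasing on [2, infinity), so the integral test applies.
Compute the improper integral int_{2}^infinity f(x) dx:
  antiderivative F(x) = -1/(3*log(x)^3).
  F(x) -> 0 as x -> infinity.  int = 0 - F(2) = 1/(3*log(2)^3) < infinity. By the integral test, the series converges.

converges


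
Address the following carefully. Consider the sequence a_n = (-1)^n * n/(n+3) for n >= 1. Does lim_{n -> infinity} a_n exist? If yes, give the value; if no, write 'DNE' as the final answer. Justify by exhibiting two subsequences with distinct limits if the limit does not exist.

Examine the behaviour of a_n along subsequences.
a_{2k} = 2k/(2k+3) -> 1. a_{2k+1} = -(2k+1)/(2k+4) -> -1.
Since these two subsequential limits are 1 and -1, distinct, the full sequence cannot converge (a convergent sequence has all subsequences tending to the same limit). So lim a_n does not exist.

DNE


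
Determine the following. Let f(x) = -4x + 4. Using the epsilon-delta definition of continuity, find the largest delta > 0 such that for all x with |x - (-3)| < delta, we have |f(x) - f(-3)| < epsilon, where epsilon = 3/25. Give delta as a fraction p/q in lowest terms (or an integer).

We compute f(-3) = -4*(-3) + 4 = 16.
|f(x) - f(-3)| = |-4x + 4 - (16)| = |-4(x - (-3))| = 4|x - (-3)|.
We need 4|x - (-3)| < 3/25, i.e. |x - (-3)| < 3/25 / 4 = 3/100.
So any delta <= 3/100 works. Conversely, if delta > 3/100, then x = -3 + 3/100 satisfies |x - (-3)| = 3/100 < delta but |f(x) - f(-3)| = 4 * 3/100 = 3/25, which is not < 3/25; so no larger delta works.
Hence the largest such delta is 3/100.

3/100


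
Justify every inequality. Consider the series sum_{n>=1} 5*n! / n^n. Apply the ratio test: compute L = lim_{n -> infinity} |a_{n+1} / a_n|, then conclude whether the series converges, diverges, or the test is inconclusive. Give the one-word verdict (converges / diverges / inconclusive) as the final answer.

Let a_n denote the general term. Form the ratio a_{n+1}/a_n and simplify:
a_{n+1}/a_n = (n/(n + 1))^n
Take the limit as n -> infinity: L = exp(-1).
Since L = exp(-1) < 1, the ratio test implies the series converges.

converges


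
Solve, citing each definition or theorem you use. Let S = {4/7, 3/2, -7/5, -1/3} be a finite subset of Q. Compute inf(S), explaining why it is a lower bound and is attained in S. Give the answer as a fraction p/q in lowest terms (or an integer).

S is finite, so inf(S) = min(S).
Sorted increasing:
-7/5, -1/3, 4/7, 3/2
The extremum is -7/5.
For every x in S, x >= -7/5. And -7/5 is in S, so it is attained.
Therefore inf(S) = -7/5.

-7/5


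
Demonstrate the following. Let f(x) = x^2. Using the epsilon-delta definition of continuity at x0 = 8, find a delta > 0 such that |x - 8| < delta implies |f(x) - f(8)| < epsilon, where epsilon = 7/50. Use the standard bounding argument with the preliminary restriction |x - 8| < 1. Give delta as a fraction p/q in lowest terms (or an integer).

Factor: |x^2 - (8)^2| = |x - 8| * |x + 8|.
Impose |x - 8| < 1 first. Then |x + 8| = |(x - 8) + 2*(8)| <= |x - 8| + 2*|8| < 1 + 16 = 17.
So |x^2 - (8)^2| < delta * 17.
We need delta * 17 <= 7/50, i.e. delta <= 7/50/17 = 7/850.
Since 7/850 < 1, this is tighter than 1; take delta = 7/850.
So delta = 7/850 works.

7/850


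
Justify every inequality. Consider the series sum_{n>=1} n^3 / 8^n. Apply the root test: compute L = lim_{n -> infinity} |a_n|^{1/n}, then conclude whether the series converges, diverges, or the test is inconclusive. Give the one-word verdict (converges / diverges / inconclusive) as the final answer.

Let a_n denote the general term. Form |a_n|^(1/n) and simplify:
|a_n|^(1/n) = n^(3/n)/8
Take the limit as n -> infinity: L = 1/8.
Since L = 1/8 < 1, the root test implies convergence.

converges


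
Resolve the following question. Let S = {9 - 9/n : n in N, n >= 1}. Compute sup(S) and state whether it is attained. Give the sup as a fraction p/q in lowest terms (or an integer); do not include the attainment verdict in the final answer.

Analysis:
- Values: 0, 9/2, 6, 27/4, ... strictly increasing.
- Minimum is 0 (n=1); inf = 0 (attained).
- 9 - 9/n -> 9 from below; sup = 9, not attained.
Conclusion: sup(S) = 9, not attained in S.

9


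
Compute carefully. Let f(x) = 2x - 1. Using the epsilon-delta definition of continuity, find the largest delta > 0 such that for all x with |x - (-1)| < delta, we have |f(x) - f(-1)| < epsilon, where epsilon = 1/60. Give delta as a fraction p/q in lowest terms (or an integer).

We compute f(-1) = 2*(-1) - 1 = -3.
|f(x) - f(-1)| = |2x - 1 - (-3)| = |2(x - (-1))| = 2|x - (-1)|.
We need 2|x - (-1)| < 1/60, i.e. |x - (-1)| < 1/60 / 2 = 1/120.
So any delta <= 1/120 works. Conversely, if delta > 1/120, then x = -1 + 1/120 satisfies |x - (-1)| = 1/120 < delta but |f(x) - f(-1)| = 2 * 1/120 = 1/60, which is not < 1/60; so no larger delta works.
Hence the largest such delta is 1/120.

1/120


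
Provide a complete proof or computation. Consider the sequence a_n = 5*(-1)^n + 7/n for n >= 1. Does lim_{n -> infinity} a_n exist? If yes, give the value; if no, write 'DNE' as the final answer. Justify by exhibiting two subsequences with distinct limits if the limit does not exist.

Examine the behaviour of a_n along subsequences.
a_{2k} = 5 + 7/(2k) -> 5. a_{2k+1} = -5 + 7/(2k+1) -> -5.
Since these two subsequential limits are 5 and -5, distinct, the full sequence cannot converge (a convergent sequence has all subsequences tending to the same limit). So lim a_n does not exist.

DNE


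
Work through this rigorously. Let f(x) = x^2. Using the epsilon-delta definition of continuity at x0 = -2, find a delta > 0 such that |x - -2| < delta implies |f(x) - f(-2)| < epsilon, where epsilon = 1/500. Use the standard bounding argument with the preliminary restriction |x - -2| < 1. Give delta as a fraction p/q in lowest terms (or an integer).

Factor: |x^2 - (-2)^2| = |x - -2| * |x + -2|.
Impose |x - -2| < 1 first. Then |x + -2| = |(x - -2) + 2*(-2)| <= |x - -2| + 2*|-2| < 1 + 4 = 5.
So |x^2 - (-2)^2| < delta * 5.
We need delta * 5 <= 1/500, i.e. delta <= 1/500/5 = 1/2500.
Since 1/2500 < 1, this is tighter than 1; take delta = 1/2500.
So delta = 1/2500 works.

1/2500


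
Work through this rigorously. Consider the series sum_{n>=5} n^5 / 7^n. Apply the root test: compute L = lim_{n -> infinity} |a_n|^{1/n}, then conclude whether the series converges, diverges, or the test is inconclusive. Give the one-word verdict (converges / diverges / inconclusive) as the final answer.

Let a_n denote the general term. Form |a_n|^(1/n) and simplify:
|a_n|^(1/n) = n^(5/n)/7
Take the limit as n -> infinity: L = 1/7.
Since L = 1/7 < 1, the root test implies convergence.

converges


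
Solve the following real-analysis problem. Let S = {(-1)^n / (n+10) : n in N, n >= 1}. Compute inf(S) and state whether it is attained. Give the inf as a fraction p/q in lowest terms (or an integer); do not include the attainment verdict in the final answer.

Analysis:
- Values: -1/11, 1/12, -1/13, 1/14, -1/15, ...
- Positive terms (even n): 1/(2+10), 1/(4+10), ... decreasing -> max = 1/12 (n=2).
- Negative terms (odd n): -1/(1+10), -1/(3+10), ... increasing -> min = -1/11 (n=1).
- So sup = 1/12 (attained at n=2); inf = -1/11 (attained at n=1).
Conclusion: inf(S) = -1/11, attained in S.

-1/11


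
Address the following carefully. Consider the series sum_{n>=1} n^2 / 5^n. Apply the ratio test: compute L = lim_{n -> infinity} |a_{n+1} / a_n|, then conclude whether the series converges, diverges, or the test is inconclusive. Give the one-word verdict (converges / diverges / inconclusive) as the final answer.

Let a_n denote the general term. Form the ratio a_{n+1}/a_n and simplify:
a_{n+1}/a_n = (n + 1)^2/(5*n^2)
Take the limit as n -> infinity: L = 1/5.
Since L = 1/5 < 1, the ratio test implies the series converges.

converges


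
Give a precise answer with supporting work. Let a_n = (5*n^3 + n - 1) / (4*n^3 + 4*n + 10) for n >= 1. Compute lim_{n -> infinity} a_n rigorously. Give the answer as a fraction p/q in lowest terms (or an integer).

Divide numerator and denominator by n^3, the highest power:
numerator / n^3 = 5 + n^(-2) - 1/n^3
denominator / n^3 = 4 + 4/n^2 + 10/n^3
As n -> infinity, all terms of the form c/n^k (k >= 1) tend to 0.
So numerator / n^3 -> 5 and denominator / n^3 -> 4.
Therefore lim a_n = 5/4.

5/4


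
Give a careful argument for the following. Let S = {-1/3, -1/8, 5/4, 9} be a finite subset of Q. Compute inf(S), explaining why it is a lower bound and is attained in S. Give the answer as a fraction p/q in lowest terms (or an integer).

S is finite, so inf(S) = min(S).
Sorted increasing:
-1/3, -1/8, 5/4, 9
The extremum is -1/3.
For every x in S, x >= -1/3. And -1/3 is in S, so it is attained.
Therefore inf(S) = -1/3.

-1/3


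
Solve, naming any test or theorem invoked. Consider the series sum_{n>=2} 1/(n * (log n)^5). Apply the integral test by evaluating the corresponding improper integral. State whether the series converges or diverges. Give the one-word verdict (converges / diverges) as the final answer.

Let f(x) = 1/(x*log(x)^5). Then f is positive, continuous, and decreasing on [2, infinity), so the integral test applies.
Compute the improper integral int_{2}^infinity f(x) dx:
  antiderivative F(x) = -1/(4*log(x)^4).
  F(x) -> 0 as x -> infinity.  int = 0 - F(2) = 1/(4*log(2)^4) < infinity. By the integral test, the series converges.

converges


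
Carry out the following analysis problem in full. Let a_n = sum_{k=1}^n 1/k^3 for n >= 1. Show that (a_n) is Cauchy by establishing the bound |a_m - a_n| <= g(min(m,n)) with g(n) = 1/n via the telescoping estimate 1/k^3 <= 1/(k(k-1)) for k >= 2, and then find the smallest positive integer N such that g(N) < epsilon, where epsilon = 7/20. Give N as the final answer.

For m > n >= 1: |a_m - a_n| = sum_{k=n+1}^m 1/k^3.
Use 1/k^3 <= 1/(k(k-1)) = 1/(k-1) - 1/k for k >= 2 (which holds since k^3 >= k^2 >= k(k-1) for k >= 2):
sum_{k=n+1}^m 1/k^3 <= sum_{k=n+1}^m (1/(k-1) - 1/k) = 1/n - 1/m <= 1/n.
By symmetry the same bound holds with n,m swapped, so |a_m - a_n| <= 1/min(m,n) = g(min(m,n)). Since g(n) -> 0, (a_n) is Cauchy.
Now solve g(N) < 7/20: 1/N < 7/20 <=> N > 1/(7/20) = 20/7.
The smallest integer strictly greater than 20/7 is N = 3.
Check: g(3) = 1/3 < 7/20; g(2) = 1/2 >= 7/20. So N = 3.

3


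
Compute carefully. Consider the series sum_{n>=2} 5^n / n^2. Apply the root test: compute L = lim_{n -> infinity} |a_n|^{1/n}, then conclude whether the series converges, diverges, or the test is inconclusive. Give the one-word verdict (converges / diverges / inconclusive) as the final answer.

Let a_n denote the general term. Form |a_n|^(1/n) and simplify:
|a_n|^(1/n) = 5/n^(2/n)
Take the limit as n -> infinity: L = 5.
Since L = 5 > 1, the root test implies divergence.

diverges


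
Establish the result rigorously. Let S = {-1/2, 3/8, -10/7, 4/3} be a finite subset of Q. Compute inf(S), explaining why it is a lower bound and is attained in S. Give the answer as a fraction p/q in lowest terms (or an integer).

S is finite, so inf(S) = min(S).
Sorted increasing:
-10/7, -1/2, 3/8, 4/3
The extremum is -10/7.
For every x in S, x >= -10/7. And -10/7 is in S, so it is attained.
Therefore inf(S) = -10/7.

-10/7


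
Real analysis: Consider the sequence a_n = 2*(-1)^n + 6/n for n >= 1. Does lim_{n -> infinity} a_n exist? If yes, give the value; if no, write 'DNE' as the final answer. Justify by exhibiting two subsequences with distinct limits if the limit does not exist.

Examine the behaviour of a_n along subsequences.
a_{2k} = 2 + 6/(2k) -> 2. a_{2k+1} = -2 + 6/(2k+1) -> -2.
Since these two subsequential limits are 2 and -2, distinct, the full sequence cannot converge (a convergent sequence has all subsequences tending to the same limit). So lim a_n does not exist.

DNE


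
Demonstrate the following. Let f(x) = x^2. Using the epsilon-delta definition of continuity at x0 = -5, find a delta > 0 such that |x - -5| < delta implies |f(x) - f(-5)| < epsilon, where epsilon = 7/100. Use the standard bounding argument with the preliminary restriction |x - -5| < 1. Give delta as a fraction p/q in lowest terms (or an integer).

Factor: |x^2 - (-5)^2| = |x - -5| * |x + -5|.
Impose |x - -5| < 1 first. Then |x + -5| = |(x - -5) + 2*(-5)| <= |x - -5| + 2*|-5| < 1 + 10 = 11.
So |x^2 - (-5)^2| < delta * 11.
We need delta * 11 <= 7/100, i.e. delta <= 7/100/11 = 7/1100.
Since 7/1100 < 1, this is tighter than 1; take delta = 7/1100.
So delta = 7/1100 works.

7/1100


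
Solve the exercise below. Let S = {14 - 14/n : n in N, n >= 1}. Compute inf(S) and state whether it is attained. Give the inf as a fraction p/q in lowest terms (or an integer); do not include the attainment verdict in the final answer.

Analysis:
- Values: 0, 7, 28/3, 21/2, ... strictly increasing.
- Minimum is 0 (n=1); inf = 0 (attained).
- 14 - 14/n -> 14 from below; sup = 14, not attained.
Conclusion: inf(S) = 0, attained in S.

0


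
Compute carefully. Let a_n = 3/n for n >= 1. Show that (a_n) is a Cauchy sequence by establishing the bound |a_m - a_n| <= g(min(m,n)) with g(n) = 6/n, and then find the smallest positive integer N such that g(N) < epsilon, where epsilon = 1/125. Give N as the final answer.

For any m, n >= 1, by the triangle inequality:
|a_m - a_n| = |3/m - 3/n| <= 3*1/m + 3*1/n <= 6/min(m,n).
So g(n) = 6/n bounds the Cauchy difference. Since g(n) -> 0, (a_n) is Cauchy.
Now solve g(N) < 1/125: 6/N < 1/125 <=> N > 6 / (1/125) = 750.
The smallest integer strictly greater than 750 is N = 751.
Check: g(751) = 6/751 = 6/751 < 1/125; g(750) = 1/125 >= 1/125. So N = 751.

751


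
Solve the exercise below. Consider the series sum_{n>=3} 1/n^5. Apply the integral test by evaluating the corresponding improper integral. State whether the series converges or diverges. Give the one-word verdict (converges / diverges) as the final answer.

Let f(x) = x^(-5). Then f is positive, continuous, and decreasing on [3, infinity), so the integral test applies.
Compute the improper integral int_{3}^infinity f(x) dx:
  antiderivative F(x) = -1/(4*x^4).
  As x -> infinity, F(x) -> 0 (since p = 5 > 1).
  So int = F(infinity) - F(3) = 0 - (-1/324) = 1/324.
  Finite, so by the integral test, the series converges.

converges


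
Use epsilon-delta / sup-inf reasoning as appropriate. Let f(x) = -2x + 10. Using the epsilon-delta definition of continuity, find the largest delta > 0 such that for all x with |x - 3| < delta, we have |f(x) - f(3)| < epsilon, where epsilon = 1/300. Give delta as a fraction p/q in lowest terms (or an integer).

We compute f(3) = -2*(3) + 10 = 4.
|f(x) - f(3)| = |-2x + 10 - (4)| = |-2(x - 3)| = 2|x - 3|.
We need 2|x - 3| < 1/300, i.e. |x - 3| < 1/300 / 2 = 1/600.
So any delta <= 1/600 works. Conversely, if delta > 1/600, then x = 3 + 1/600 satisfies |x - 3| = 1/600 < delta but |f(x) - f(3)| = 2 * 1/600 = 1/300, which is not < 1/300; so no larger delta works.
Hence the largest such delta is 1/600.

1/600


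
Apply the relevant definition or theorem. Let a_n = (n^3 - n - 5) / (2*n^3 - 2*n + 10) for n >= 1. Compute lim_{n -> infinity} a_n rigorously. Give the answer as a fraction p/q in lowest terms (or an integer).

Divide numerator and denominator by n^3, the highest power:
numerator / n^3 = 1 - 1/n^2 - 5/n^3
denominator / n^3 = 2 - 2/n^2 + 10/n^3
As n -> infinity, all terms of the form c/n^k (k >= 1) tend to 0.
So numerator / n^3 -> 1 and denominator / n^3 -> 2.
Therefore lim a_n = 1/2.

1/2


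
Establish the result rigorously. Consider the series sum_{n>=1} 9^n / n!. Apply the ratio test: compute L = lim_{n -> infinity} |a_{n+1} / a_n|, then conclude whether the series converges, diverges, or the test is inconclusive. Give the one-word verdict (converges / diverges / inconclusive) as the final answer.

Let a_n denote the general term. Form the ratio a_{n+1}/a_n and simplify:
a_{n+1}/a_n = 9/(n + 1)
Take the limit as n -> infinity: L = 0.
Since L = 0 < 1, the ratio test implies the series converges.

converges


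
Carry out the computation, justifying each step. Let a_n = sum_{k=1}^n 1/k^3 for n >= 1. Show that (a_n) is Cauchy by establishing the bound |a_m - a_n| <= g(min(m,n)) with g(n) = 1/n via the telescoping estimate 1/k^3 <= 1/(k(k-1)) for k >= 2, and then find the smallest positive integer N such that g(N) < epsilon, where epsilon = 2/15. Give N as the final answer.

For m > n >= 1: |a_m - a_n| = sum_{k=n+1}^m 1/k^3.
Use 1/k^3 <= 1/(k(k-1)) = 1/(k-1) - 1/k for k >= 2 (which holds since k^3 >= k^2 >= k(k-1) for k >= 2):
sum_{k=n+1}^m 1/k^3 <= sum_{k=n+1}^m (1/(k-1) - 1/k) = 1/n - 1/m <= 1/n.
By symmetry the same bound holds with n,m swapped, so |a_m - a_n| <= 1/min(m,n) = g(min(m,n)). Since g(n) -> 0, (a_n) is Cauchy.
Now solve g(N) < 2/15: 1/N < 2/15 <=> N > 1/(2/15) = 15/2.
The smallest integer strictly greater than 15/2 is N = 8.
Check: g(8) = 1/8 < 2/15; g(7) = 1/7 >= 2/15. So N = 8.

8


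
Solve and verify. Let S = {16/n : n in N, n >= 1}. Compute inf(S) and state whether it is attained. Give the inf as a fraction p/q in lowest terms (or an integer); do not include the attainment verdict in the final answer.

Analysis:
- Values: 16, 8, 16/3, 4, ... strictly decreasing.
- The maximum is 16 (n=1); sup = 16 (attained).
- The set is bounded below by 0; 16/n -> 0 so 0 is the greatest lower bound.
- 0 is not in the set, so inf = 0 is not attained.
Conclusion: inf(S) = 0, not attained in S.

0


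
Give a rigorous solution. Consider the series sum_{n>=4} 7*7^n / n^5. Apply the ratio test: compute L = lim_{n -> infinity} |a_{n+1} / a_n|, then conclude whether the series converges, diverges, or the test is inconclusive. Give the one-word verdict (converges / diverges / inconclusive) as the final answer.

Let a_n denote the general term. Form the ratio a_{n+1}/a_n and simplify:
a_{n+1}/a_n = 7*n^5/(n + 1)^5
Take the limit as n -> infinity: L = 7.
Since L = 7 > 1 (or L = infinity), the ratio test implies the series diverges.

diverges


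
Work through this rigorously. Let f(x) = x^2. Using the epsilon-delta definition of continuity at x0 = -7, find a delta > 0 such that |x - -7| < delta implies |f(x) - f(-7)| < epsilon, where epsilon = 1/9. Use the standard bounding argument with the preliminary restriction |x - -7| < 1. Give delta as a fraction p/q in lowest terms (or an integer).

Factor: |x^2 - (-7)^2| = |x - -7| * |x + -7|.
Impose |x - -7| < 1 first. Then |x + -7| = |(x - -7) + 2*(-7)| <= |x - -7| + 2*|-7| < 1 + 14 = 15.
So |x^2 - (-7)^2| < delta * 15.
We need delta * 15 <= 1/9, i.e. delta <= 1/9/15 = 1/135.
Since 1/135 < 1, this is tighter than 1; take delta = 1/135.
So delta = 1/135 works.

1/135


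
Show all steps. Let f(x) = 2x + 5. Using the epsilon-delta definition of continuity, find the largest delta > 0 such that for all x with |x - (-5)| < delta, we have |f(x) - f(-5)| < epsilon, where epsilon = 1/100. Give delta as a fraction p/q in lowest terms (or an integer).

We compute f(-5) = 2*(-5) + 5 = -5.
|f(x) - f(-5)| = |2x + 5 - (-5)| = |2(x - (-5))| = 2|x - (-5)|.
We need 2|x - (-5)| < 1/100, i.e. |x - (-5)| < 1/100 / 2 = 1/200.
So any delta <= 1/200 works. Conversely, if delta > 1/200, then x = -5 + 1/200 satisfies |x - (-5)| = 1/200 < delta but |f(x) - f(-5)| = 2 * 1/200 = 1/100, which is not < 1/100; so no larger delta works.
Hence the largest such delta is 1/200.

1/200


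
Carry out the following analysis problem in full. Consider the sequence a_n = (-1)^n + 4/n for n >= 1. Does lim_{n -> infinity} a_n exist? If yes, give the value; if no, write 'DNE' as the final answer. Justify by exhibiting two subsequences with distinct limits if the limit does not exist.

Examine the behaviour of a_n along subsequences.
a_{2k} = 1 + 4/(2k) -> 1. a_{2k+1} = -1 + 4/(2k+1) -> -1.
Since these two subsequential limits are 1 and -1, distinct, the full sequence cannot converge (a convergent sequence has all subsequences tending to the same limit). So lim a_n does not exist.

DNE


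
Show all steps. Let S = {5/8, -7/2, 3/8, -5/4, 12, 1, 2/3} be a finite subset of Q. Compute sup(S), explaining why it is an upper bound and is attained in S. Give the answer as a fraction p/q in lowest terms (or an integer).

S is finite, so sup(S) = max(S).
Sorted decreasing:
12, 1, 2/3, 5/8, 3/8, -5/4, -7/2
The extremum is 12.
For every x in S, x <= 12. And 12 is in S, so it is attained.
Therefore sup(S) = 12.

12


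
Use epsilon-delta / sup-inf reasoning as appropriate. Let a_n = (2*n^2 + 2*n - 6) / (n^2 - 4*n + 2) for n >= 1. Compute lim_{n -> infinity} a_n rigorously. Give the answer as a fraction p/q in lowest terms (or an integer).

Divide numerator and denominator by n^2, the highest power:
numerator / n^2 = 2 + 2/n - 6/n^2
denominator / n^2 = 1 - 4/n + 2/n^2
As n -> infinity, all terms of the form c/n^k (k >= 1) tend to 0.
So numerator / n^2 -> 2 and denominator / n^2 -> 1.
Therefore lim a_n = 2.

2


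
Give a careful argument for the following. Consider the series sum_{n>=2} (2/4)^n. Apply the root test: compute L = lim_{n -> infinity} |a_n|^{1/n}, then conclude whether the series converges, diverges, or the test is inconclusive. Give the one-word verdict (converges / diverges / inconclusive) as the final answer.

Let a_n denote the general term. Form |a_n|^(1/n) and simplify:
|a_n|^(1/n) = 1/2
Take the limit as n -> infinity: L = 1/2.
Since L = 1/2 < 1, the root test implies convergence.

converges


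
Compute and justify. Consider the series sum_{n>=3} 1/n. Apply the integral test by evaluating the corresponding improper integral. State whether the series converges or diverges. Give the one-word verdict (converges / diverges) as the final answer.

Let f(x) = 1/x. Then f is positive, continuous, and decreasing on [3, infinity), so the integral test applies.
Compute the improper integral int_{3}^infinity f(x) dx:
  antiderivative F(x) = log(x).
  As x -> infinity, log(x) -> infinity.
  So int = infinity - log(3) = infinity. By the integral test, the series diverges.

diverges


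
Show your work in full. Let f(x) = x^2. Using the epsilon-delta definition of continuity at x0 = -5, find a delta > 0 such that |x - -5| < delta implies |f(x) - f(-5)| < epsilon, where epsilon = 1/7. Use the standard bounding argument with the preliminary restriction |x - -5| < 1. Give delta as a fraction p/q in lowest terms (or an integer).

Factor: |x^2 - (-5)^2| = |x - -5| * |x + -5|.
Impose |x - -5| < 1 first. Then |x + -5| = |(x - -5) + 2*(-5)| <= |x - -5| + 2*|-5| < 1 + 10 = 11.
So |x^2 - (-5)^2| < delta * 11.
We need delta * 11 <= 1/7, i.e. delta <= 1/7/11 = 1/77.
Since 1/77 < 1, this is tighter than 1; take delta = 1/77.
So delta = 1/77 works.

1/77


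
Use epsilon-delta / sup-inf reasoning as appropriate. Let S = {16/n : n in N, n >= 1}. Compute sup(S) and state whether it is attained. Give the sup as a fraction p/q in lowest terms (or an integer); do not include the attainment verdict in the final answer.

Analysis:
- Values: 16, 8, 16/3, 4, ... strictly decreasing.
- The maximum is 16 (n=1); sup = 16 (attained).
- The set is bounded below by 0; 16/n -> 0 so 0 is the greatest lower bound.
- 0 is not in the set, so inf = 0 is not attained.
Conclusion: sup(S) = 16, attained in S.

16


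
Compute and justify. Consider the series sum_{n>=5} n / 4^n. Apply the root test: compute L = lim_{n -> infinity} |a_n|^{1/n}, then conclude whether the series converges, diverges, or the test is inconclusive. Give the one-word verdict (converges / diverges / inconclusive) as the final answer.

Let a_n denote the general term. Form |a_n|^(1/n) and simplify:
|a_n|^(1/n) = n^(1/n)/4
Take the limit as n -> infinity: L = 1/4.
Since L = 1/4 < 1, the root test implies convergence.

converges


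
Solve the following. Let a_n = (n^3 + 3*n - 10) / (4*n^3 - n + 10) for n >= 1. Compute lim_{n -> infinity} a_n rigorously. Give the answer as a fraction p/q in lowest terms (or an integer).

Divide numerator and denominator by n^3, the highest power:
numerator / n^3 = 1 + 3/n^2 - 10/n^3
denominator / n^3 = 4 - 1/n^2 + 10/n^3
As n -> infinity, all terms of the form c/n^k (k >= 1) tend to 0.
So numerator / n^3 -> 1 and denominator / n^3 -> 4.
Therefore lim a_n = 1/4.

1/4


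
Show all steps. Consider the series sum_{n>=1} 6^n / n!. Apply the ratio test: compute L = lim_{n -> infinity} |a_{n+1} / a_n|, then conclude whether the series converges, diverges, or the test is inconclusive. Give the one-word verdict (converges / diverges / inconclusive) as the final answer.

Let a_n denote the general term. Form the ratio a_{n+1}/a_n and simplify:
a_{n+1}/a_n = 6/(n + 1)
Take the limit as n -> infinity: L = 0.
Since L = 0 < 1, the ratio test implies the series converges.

converges


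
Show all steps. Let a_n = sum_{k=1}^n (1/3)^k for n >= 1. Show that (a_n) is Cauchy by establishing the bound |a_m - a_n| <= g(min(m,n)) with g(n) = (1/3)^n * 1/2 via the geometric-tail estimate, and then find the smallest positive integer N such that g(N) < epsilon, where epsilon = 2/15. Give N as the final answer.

For m > n >= 1: |a_m - a_n| = sum_{k=n+1}^m (1/3)^k < sum_{k=n+1}^infinity (1/3)^k = (1/3)^(n+1) / (1 - 1/3) = (1/3)^n * (1/3) * (3/2) = (1/3)^n * 1/2.
So g(n) = (1/3)^n / 2. Since g(n) -> 0, (a_n) is Cauchy.
Now solve g(N) < 2/15: (1/3)^N / 2 < 2/15 <=> 3^N > 1 / (2 * 2/15) = 15/4.
Check powers of 3: 3^1 = 3 <= 15/4, 3^2 = 9 > 15/4.
So the smallest such N is 2. Check: g(2) = 1/(2 * 9) = 1/18 < 2/15.

2


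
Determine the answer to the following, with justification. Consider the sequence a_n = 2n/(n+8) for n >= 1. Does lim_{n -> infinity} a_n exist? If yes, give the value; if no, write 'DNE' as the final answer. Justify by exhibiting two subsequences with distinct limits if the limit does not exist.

Examine the behaviour of a_n along subsequences.
Even-n subsequence a_{2k} = 2(2k)/(2k+8) -> 2. Odd-n subsequence a_{2k+1} = 2(2k+1)/(2k+9) -> 2. Both tend to 2, which suggests the limit is 2; verify directly.
|a_n - 2| = |2n - 2(n+8)| / (n+8) = 16/(n+8) < 16/n for every n >= 1.
Given epsilon > 0, choose a positive integer N > 16/epsilon. Then for all n >= N, |a_n - 2| < 16/n <= 16/N < epsilon.
So by the definition of the limit, lim a_n exists and equals 2.

2


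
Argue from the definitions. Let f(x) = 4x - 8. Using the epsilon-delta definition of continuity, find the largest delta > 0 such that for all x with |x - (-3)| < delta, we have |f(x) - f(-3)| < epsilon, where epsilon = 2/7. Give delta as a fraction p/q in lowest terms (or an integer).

We compute f(-3) = 4*(-3) - 8 = -20.
|f(x) - f(-3)| = |4x - 8 - (-20)| = |4(x - (-3))| = 4|x - (-3)|.
We need 4|x - (-3)| < 2/7, i.e. |x - (-3)| < 2/7 / 4 = 1/14.
So any delta <= 1/14 works. Conversely, if delta > 1/14, then x = -3 + 1/14 satisfies |x - (-3)| = 1/14 < delta but |f(x) - f(-3)| = 4 * 1/14 = 2/7, which is not < 2/7; so no larger delta works.
Hence the largest such delta is 1/14.

1/14


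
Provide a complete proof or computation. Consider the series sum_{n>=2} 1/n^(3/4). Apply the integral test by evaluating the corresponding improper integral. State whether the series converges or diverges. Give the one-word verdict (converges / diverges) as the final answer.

Let f(x) = x^(-3/4). Then f is positive, continuous, and decreasing on [2, infinity), so the integral test applies.
Compute the improper integral int_{2}^infinity f(x) dx:
  antiderivative F(x) = 4*x^(1/4).
  As x -> infinity, F(x) -> infinity (since p = 3/4 < 1).
  So the integral diverges. By the integral test, the series diverges.

diverges


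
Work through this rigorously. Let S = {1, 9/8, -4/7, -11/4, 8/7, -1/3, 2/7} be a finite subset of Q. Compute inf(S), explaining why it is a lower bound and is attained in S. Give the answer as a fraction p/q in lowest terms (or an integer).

S is finite, so inf(S) = min(S).
Sorted increasing:
-11/4, -4/7, -1/3, 2/7, 1, 9/8, 8/7
The extremum is -11/4.
For every x in S, x >= -11/4. And -11/4 is in S, so it is attained.
Therefore inf(S) = -11/4.

-11/4


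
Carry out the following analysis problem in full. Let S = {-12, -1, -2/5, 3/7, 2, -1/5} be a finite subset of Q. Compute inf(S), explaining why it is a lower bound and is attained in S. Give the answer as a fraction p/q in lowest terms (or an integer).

S is finite, so inf(S) = min(S).
Sorted increasing:
-12, -1, -2/5, -1/5, 3/7, 2
The extremum is -12.
For every x in S, x >= -12. And -12 is in S, so it is attained.
Therefore inf(S) = -12.

-12


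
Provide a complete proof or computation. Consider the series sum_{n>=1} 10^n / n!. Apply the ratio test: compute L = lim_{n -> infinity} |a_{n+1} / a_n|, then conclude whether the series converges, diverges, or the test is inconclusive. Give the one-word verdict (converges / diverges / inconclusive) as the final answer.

Let a_n denote the general term. Form the ratio a_{n+1}/a_n and simplify:
a_{n+1}/a_n = 10/(n + 1)
Take the limit as n -> infinity: L = 0.
Since L = 0 < 1, the ratio test implies the series converges.

converges


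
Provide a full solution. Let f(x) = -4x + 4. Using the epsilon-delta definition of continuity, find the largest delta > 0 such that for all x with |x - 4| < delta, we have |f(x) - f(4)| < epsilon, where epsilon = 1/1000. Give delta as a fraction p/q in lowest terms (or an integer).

We compute f(4) = -4*(4) + 4 = -12.
|f(x) - f(4)| = |-4x + 4 - (-12)| = |-4(x - 4)| = 4|x - 4|.
We need 4|x - 4| < 1/1000, i.e. |x - 4| < 1/1000 / 4 = 1/4000.
So any delta <= 1/4000 works. Conversely, if delta > 1/4000, then x = 4 + 1/4000 satisfies |x - 4| = 1/4000 < delta but |f(x) - f(4)| = 4 * 1/4000 = 1/1000, which is not < 1/1000; so no larger delta works.
Hence the largest such delta is 1/4000.

1/4000
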